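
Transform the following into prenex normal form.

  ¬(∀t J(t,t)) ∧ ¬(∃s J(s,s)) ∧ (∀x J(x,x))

∃t ∀s ∀x (¬J(t,t) ∧ ¬J(s,s) ∧ J(x,x))

Push ¬ through the quantifiers and connectives to reach negation normal form:
  (∃t ¬J(t,t)) ∧ (∀s ¬J(s,s)) ∧ (∀x J(x,x))
All bound variables are already distinct, so no renaming is needed.
Pull the quantifiers to the front (each side's bound variable is not free in the other side):
  ∃t ∀s ∀x (¬J(t,t) ∧ ¬J(s,s) ∧ J(x,x))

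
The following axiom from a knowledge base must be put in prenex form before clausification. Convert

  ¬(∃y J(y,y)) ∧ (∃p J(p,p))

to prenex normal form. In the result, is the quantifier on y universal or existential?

universal

Move each ¬ inward, flipping quantifiers it crosses:
  (∀y ¬J(y,y)) ∧ (∃p J(p,p))
All bound variables are already distinct, so no renaming is needed.
Finally move all quantifiers to the prefix:
  ∀y ∃p (¬J(y,y) ∧ J(p,p))
The quantifier ∃y sits under an odd number of negations, so it flips to ∀y.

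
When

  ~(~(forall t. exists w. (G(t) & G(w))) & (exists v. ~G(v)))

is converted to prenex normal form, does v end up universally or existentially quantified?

Move each ¬ inward, flipping quantifiers it crosses:
  (forall t. exists w. (G(t) & G(w))) | (forall v. G(v))
Extract every quantifier outward, since the variables are now distinct and don't occur free across branches:
  forall t. exists w. forall v. (G(t) & G(w) | G(v))
The quantifier exists v sits under an odd number of negations, so it flips to forall v.

universal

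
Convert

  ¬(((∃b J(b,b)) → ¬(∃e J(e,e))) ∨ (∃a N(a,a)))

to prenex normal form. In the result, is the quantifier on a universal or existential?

universal

Eliminate → and ↔ using ¬ and ∨.
  ¬(¬(∃b J(b,b)) ∨ ¬(∃e J(e,e)) ∨ (∃a N(a,a)))
Push ¬ through the quantifiers and connectives to reach negation normal form:
  (∃b J(b,b)) ∧ (∃e J(e,e)) ∧ (∀a ¬N(a,a))
All bound variables are already distinct, so no renaming is needed.
Pull the quantifiers to the front (each side's bound variable is not free in the other side):
  ∃b ∃e ∀a (J(b,b) ∧ J(e,e) ∧ ¬N(a,a))
The quantifier ∃a sits under an odd number of negations (counting the antecedent side of each →), so it flips to ∀a.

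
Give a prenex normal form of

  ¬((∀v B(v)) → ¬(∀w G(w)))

First replace A → B with ¬A ∨ B.
  ¬(¬(∀v B(v)) ∨ ¬(∀w G(w)))
Move each ¬ inward, flipping quantifiers it crosses:
  (∀v B(v)) ∧ (∀w G(w))
All bound variables are already distinct, so no renaming is needed.
Pull the quantifiers to the front (each side's bound variable is not free in the other side):
  ∀v ∀w (B(v) ∧ G(w))

∀v ∀w (B(v) ∧ G(w))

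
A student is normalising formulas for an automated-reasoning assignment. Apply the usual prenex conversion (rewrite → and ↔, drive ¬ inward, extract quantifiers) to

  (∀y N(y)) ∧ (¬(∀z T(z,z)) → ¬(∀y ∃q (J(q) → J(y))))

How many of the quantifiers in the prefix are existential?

First replace A → B with ¬A ∨ B.
  (∀y N(y)) ∧ (¬¬(∀z T(z,z)) ∨ ¬(∀y ∃q (¬J(q) ∨ J(y))))
Move each ¬ inward, flipping quantifiers it crosses:
  (∀y N(y)) ∧ ((∀z T(z,z)) ∨ (∃y ∀q (J(q) ∧ ¬J(y))))
Standardize variables apart so no two quantifiers bind the same name: y↦c.
  (∀y N(y)) ∧ ((∀z T(z,z)) ∨ (∃c ∀q (J(q) ∧ ¬J(c))))
Extract every quantifier outward, since the variables are now distinct and don't occur free across branches:
  ∀y ∀z ∃c ∀q (N(y) ∧ (T(z,z) ∨ J(q) ∧ ¬J(c)))
The prefix is ∀y ∀z ∃c ∀q: 3 universal, 1 existential.

1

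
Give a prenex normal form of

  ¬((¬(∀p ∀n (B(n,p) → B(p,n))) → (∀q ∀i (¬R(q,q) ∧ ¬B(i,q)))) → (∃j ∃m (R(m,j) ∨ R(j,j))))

∀p ∀n ∀q ∀i ∀j ∀m ((¬B(n,p) ∨ B(p,n) ∨ ¬R(q,q) ∧ ¬B(i,q)) ∧ ¬R(m,j) ∧ ¬R(j,j))

First replace A → B with ¬A ∨ B.
  ¬(¬(¬¬(∀p ∀n (¬B(n,p) ∨ B(p,n))) ∨ (∀q ∀i (¬R(q,q) ∧ ¬B(i,q)))) ∨ (∃j ∃m (R(m,j) ∨ R(j,j))))
Move each ¬ inward, flipping quantifiers it crosses:
  ((∀p ∀n (¬B(n,p) ∨ B(p,n))) ∨ (∀q ∀i (¬R(q,q) ∧ ¬B(i,q)))) ∧ (∀j ∀m (¬R(m,j) ∧ ¬R(j,j)))
Extract every quantifier outward, since the variables are now distinct and don't occur free across branches:
  ∀p ∀n ∀q ∀i ∀j ∀m ((¬B(n,p) ∨ B(p,n) ∨ ¬R(q,q) ∧ ¬B(i,q)) ∧ ¬R(m,j) ∧ ¬R(j,j))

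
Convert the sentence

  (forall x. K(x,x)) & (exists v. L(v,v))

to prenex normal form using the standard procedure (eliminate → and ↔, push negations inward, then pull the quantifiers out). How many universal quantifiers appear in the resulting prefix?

1

All bound variables are already distinct, so no renaming is needed.
Extract every quantifier outward, since the variables are now distinct and don't occur free across branches:
  forall x. exists v. (K(x,x) & L(v,v))
The prefix is forall x exists v: 1 universal, 1 existential.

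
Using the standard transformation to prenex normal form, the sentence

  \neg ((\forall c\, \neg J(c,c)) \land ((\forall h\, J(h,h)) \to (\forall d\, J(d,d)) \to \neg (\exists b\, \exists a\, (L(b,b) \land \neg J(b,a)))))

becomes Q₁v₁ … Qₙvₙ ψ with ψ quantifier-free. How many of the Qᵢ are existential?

First replace A → B with ¬A ∨ B.
  \neg ((\forall c\, \neg J(c,c)) \land (\neg (\forall h\, J(h,h)) \lor \neg (\forall d\, J(d,d)) \lor \neg (\exists b\, \exists a\, (L(b,b) \land \neg J(b,a)))))
Drive negations inward (¬∀x A ≡ ∃x ¬A, ¬∃x A ≡ ∀x ¬A, De Morgan for ∧/∨):
  (\exists c\, J(c,c)) \lor (\forall h\, J(h,h)) \land (\forall d\, J(d,d)) \land (\exists b\, \exists a\, (L(b,b) \land \neg J(b,a)))
All bound variables are already distinct, so no renaming is needed.
Pull the quantifiers to the front (each side's bound variable is not free in the other side):
  \exists c\, \forall h\, \forall d\, \exists b\, \exists a\, (J(c,c) \lor J(h,h) \land J(d,d) \land L(b,b) \land \neg J(b,a))
The prefix is \exists c \forall h \forall d \exists b \exists a: 2 universal, 3 existential.

3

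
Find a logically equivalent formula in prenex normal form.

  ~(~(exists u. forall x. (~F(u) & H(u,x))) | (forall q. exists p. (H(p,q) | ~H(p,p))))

exists u. forall x. exists q. forall p. (~F(u) & H(u,x) & ~H(p,q) & H(p,p))

Move each ¬ inward, flipping quantifiers it crosses:
  (exists u. forall x. (~F(u) & H(u,x))) & (exists q. forall p. (~H(p,q) & H(p,p)))
Pull the quantifiers to the front (each side's bound variable is not free in the other side):
  exists u. forall x. exists q. forall p. (~F(u) & H(u,x) & ~H(p,q) & H(p,p))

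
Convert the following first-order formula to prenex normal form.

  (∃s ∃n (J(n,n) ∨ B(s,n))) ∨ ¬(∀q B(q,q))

Move each ¬ inward, flipping quantifiers it crosses:
  (∃s ∃n (J(n,n) ∨ B(s,n))) ∨ (∃q ¬B(q,q))
Finally move all quantifiers to the prefix:
  ∃s ∃n ∃q (J(n,n) ∨ B(s,n) ∨ ¬B(q,q))

∃s ∃n ∃q (J(n,n) ∨ B(s,n) ∨ ¬B(q,q))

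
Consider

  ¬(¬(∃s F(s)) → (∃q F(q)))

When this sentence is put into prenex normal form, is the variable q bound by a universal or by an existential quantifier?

universal

Eliminate → and ↔ using ¬ and ∨.
  ¬(¬¬(∃s F(s)) ∨ (∃q F(q)))
Drive negations inward (¬∀x A ≡ ∃x ¬A, ¬∃x A ≡ ∀x ¬A, De Morgan for ∧/∨):
  (∀s ¬F(s)) ∧ (∀q ¬F(q))
Extract every quantifier outward, since the variables are now distinct and don't occur free across branches:
  ∀s ∀q (¬F(s) ∧ ¬F(q))
The quantifier ∃q sits under an odd number of negations (counting the antecedent side of each →), so it flips to ∀q.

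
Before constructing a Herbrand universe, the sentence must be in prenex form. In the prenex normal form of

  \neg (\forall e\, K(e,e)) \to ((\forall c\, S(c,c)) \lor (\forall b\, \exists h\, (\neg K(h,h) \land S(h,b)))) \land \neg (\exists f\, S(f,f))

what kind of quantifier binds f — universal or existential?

Rewrite implications/biconditionals: A → B as ¬A ∨ B.
  \neg \neg (\forall e\, K(e,e)) \lor ((\forall c\, S(c,c)) \lor (\forall b\, \exists h\, (\neg K(h,h) \land S(h,b)))) \land \neg (\exists f\, S(f,f))
Drive negations inward (¬∀x A ≡ ∃x ¬A, ¬∃x A ≡ ∀x ¬A, De Morgan for ∧/∨):
  (\forall e\, K(e,e)) \lor ((\forall c\, S(c,c)) \lor (\forall b\, \exists h\, (\neg K(h,h) \land S(h,b)))) \land (\forall f\, \neg S(f,f))
All bound variables are already distinct, so no renaming is needed.
Pull the quantifiers to the front (each side's bound variable is not free in the other side):
  \forall e\, \forall c\, \forall b\, \exists h\, \forall f\, (K(e,e) \lor (S(c,c) \lor \neg K(h,h) \land S(h,b)) \land \neg S(f,f))
The quantifier \exists f sits under an odd number of negations (counting the antecedent side of each →), so it flips to \forall f.

universal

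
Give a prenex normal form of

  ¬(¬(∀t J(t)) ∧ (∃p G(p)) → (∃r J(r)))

Eliminate → and ↔ using ¬ and ∨.
  ¬(¬(¬(∀t J(t)) ∧ (∃p G(p))) ∨ (∃r J(r)))
Push ¬ through the quantifiers and connectives to reach negation normal form:
  (∃t ¬J(t)) ∧ (∃p G(p)) ∧ (∀r ¬J(r))
All bound variables are already distinct, so no renaming is needed.
Pull the quantifiers to the front (each side's bound variable is not free in the other side):
  ∃t ∃p ∀r (¬J(t) ∧ G(p) ∧ ¬J(r))

∃t ∃p ∀r (¬J(t) ∧ G(p) ∧ ¬J(r))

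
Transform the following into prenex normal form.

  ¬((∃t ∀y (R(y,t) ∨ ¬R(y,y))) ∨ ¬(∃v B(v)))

∀t ∃y ∃v (¬R(y,t) ∧ R(y,y) ∧ B(v))

Move each ¬ inward, flipping quantifiers it crosses:
  (∀t ∃y (¬R(y,t) ∧ R(y,y))) ∧ (∃v B(v))
Finally move all quantifiers to the prefix:
  ∀t ∃y ∃v (¬R(y,t) ∧ R(y,y) ∧ B(v))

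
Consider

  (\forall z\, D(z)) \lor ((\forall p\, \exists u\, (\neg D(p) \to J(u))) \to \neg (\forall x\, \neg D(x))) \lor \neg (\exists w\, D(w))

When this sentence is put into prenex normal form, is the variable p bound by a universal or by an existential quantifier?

existential

Eliminate → and ↔ using ¬ and ∨.
  (\forall z\, D(z)) \lor \neg (\forall p\, \exists u\, (\neg \neg D(p) \lor J(u))) \lor \neg (\forall x\, \neg D(x)) \lor \neg (\exists w\, D(w))
Drive negations inward (¬∀x A ≡ ∃x ¬A, ¬∃x A ≡ ∀x ¬A, De Morgan for ∧/∨):
  (\forall z\, D(z)) \lor (\exists p\, \forall u\, (\neg D(p) \land \neg J(u))) \lor (\exists x\, D(x)) \lor (\forall w\, \neg D(w))
All bound variables are already distinct, so no renaming is needed.
Extract every quantifier outward, since the variables are now distinct and don't occur free across branches:
  \forall z\, \exists p\, \forall u\, \exists x\, \forall w\, (D(z) \lor \neg D(p) \land \neg J(u) \lor D(x) \lor \neg D(w))
The quantifier \forall p sits under an odd number of negations (counting the antecedent side of each →), so it flips to \exists p.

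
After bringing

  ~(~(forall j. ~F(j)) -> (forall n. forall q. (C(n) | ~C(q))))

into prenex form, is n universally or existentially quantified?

existential

Eliminate → and ↔ using ¬ and ∨.
  ~(~~(forall j. ~F(j)) | (forall n. forall q. (C(n) | ~C(q))))
Drive negations inward (¬∀x A ≡ ∃x ¬A, ¬∃x A ≡ ∀x ¬A, De Morgan for ∧/∨):
  (exists j. F(j)) & (exists n. exists q. (~C(n) & C(q)))
Pull the quantifiers to the front (each side's bound variable is not free in the other side):
  exists j. exists n. exists q. (F(j) & ~C(n) & C(q))
The quantifier forall n sits under an odd number of negations (counting the antecedent side of each →), so it flips to exists n.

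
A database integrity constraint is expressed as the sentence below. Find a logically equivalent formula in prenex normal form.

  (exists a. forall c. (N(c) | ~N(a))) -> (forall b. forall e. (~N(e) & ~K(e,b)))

Eliminate → and ↔ using ¬ and ∨.
  ~(exists a. forall c. (N(c) | ~N(a))) | (forall b. forall e. (~N(e) & ~K(e,b)))
Move each ¬ inward, flipping quantifiers it crosses:
  (forall a. exists c. (~N(c) & N(a))) | (forall b. forall e. (~N(e) & ~K(e,b)))
Finally move all quantifiers to the prefix:
  forall a. exists c. forall b. forall e. (~N(c) & N(a) | ~N(e) & ~K(e,b))

forall a. exists c. forall b. forall e. (~N(c) & N(a) | ~N(e) & ~K(e,b))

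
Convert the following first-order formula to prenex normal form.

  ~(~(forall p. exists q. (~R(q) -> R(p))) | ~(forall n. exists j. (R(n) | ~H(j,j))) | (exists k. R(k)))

Rewrite implications/biconditionals: A → B as ¬A ∨ B.
  ~(~(forall p. exists q. (~~R(q) | R(p))) | ~(forall n. exists j. (R(n) | ~H(j,j))) | (exists k. R(k)))
Drive negations inward (¬∀x A ≡ ∃x ¬A, ¬∃x A ≡ ∀x ¬A, De Morgan for ∧/∨):
  (forall p. exists q. (R(q) | R(p))) & (forall n. exists j. (R(n) | ~H(j,j))) & (forall k. ~R(k))
All bound variables are already distinct, so no renaming is needed.
Extract every quantifier outward, since the variables are now distinct and don't occur free across branches:
  forall p. exists q. forall n. exists j. forall k. ((R(q) | R(p)) & (R(n) | ~H(j,j)) & ~R(k))

forall p. exists q. forall n. exists j. forall k. ((R(q) | R(p)) & (R(n) | ~H(j,j)) & ~R(k))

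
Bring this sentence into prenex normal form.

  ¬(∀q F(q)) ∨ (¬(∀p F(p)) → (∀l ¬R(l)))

Rewrite implications/biconditionals: A → B as ¬A ∨ B.
  ¬(∀q F(q)) ∨ ¬¬(∀p F(p)) ∨ (∀l ¬R(l))
Drive negations inward (¬∀x A ≡ ∃x ¬A, ¬∃x A ≡ ∀x ¬A, De Morgan for ∧/∨):
  (∃q ¬F(q)) ∨ (∀p F(p)) ∨ (∀l ¬R(l))
Finally move all quantifiers to the prefix:
  ∃q ∀p ∀l (¬F(q) ∨ F(p) ∨ ¬R(l))

∃q ∀p ∀l (¬F(q) ∨ F(p) ∨ ¬R(l))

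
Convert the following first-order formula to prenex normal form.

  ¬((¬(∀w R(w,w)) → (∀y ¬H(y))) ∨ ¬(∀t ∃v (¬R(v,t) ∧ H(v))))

Eliminate → and ↔ using ¬ and ∨.
  ¬(¬¬(∀w R(w,w)) ∨ (∀y ¬H(y)) ∨ ¬(∀t ∃v (¬R(v,t) ∧ H(v))))
Push ¬ through the quantifiers and connectives to reach negation normal form:
  (∃w ¬R(w,w)) ∧ (∃y H(y)) ∧ (∀t ∃v (¬R(v,t) ∧ H(v)))
All bound variables are already distinct, so no renaming is needed.
Extract every quantifier outward, since the variables are now distinct and don't occur free across branches:
  ∃w ∃y ∀t ∃v (¬R(w,w) ∧ H(y) ∧ ¬R(v,t) ∧ H(v))

∃w ∃y ∀t ∃v (¬R(w,w) ∧ H(y) ∧ ¬R(v,t) ∧ H(v))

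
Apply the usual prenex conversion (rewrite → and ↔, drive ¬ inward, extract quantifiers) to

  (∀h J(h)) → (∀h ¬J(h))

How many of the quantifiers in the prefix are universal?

1

Eliminate → and ↔ using ¬ and ∨.
  ¬(∀h J(h)) ∨ (∀h ¬J(h))
Drive negations inward (¬∀x A ≡ ∃x ¬A, ¬∃x A ≡ ∀x ¬A, De Morgan for ∧/∨):
  (∃h ¬J(h)) ∨ (∀h ¬J(h))
Standardize variables apart so no two quantifiers bind the same name: h↦x.
  (∃h ¬J(h)) ∨ (∀x ¬J(x))
Finally move all quantifiers to the prefix:
  ∃h ∀x (¬J(h) ∨ ¬J(x))
The prefix is ∃h ∀x: 1 universal, 1 existential.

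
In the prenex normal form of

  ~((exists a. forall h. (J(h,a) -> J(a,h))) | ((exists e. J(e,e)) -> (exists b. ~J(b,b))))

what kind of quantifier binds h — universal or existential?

Rewrite implications/biconditionals: A → B as ¬A ∨ B.
  ~((exists a. forall h. (~J(h,a) | J(a,h))) | ~(exists e. J(e,e)) | (exists b. ~J(b,b)))
Move each ¬ inward, flipping quantifiers it crosses:
  (forall a. exists h. (J(h,a) & ~J(a,h))) & (exists e. J(e,e)) & (forall b. J(b,b))
Extract every quantifier outward, since the variables are now distinct and don't occur free across branches:
  forall a. exists h. exists e. forall b. (J(h,a) & ~J(a,h) & J(e,e) & J(b,b))
The quantifier forall h sits under an odd number of negations (counting the antecedent side of each →), so it flips to exists h.

existential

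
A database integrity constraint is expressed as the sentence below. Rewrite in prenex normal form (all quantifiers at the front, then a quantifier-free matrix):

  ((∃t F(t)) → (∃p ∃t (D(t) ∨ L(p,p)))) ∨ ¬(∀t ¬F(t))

∀t ∃p ∃w ∃u1 (¬F(t) ∨ D(w) ∨ L(p,p) ∨ F(u1))

Rewrite implications/biconditionals: A → B as ¬A ∨ B.
  ¬(∃t F(t)) ∨ (∃p ∃t (D(t) ∨ L(p,p))) ∨ ¬(∀t ¬F(t))
Push ¬ through the quantifiers and connectives to reach negation normal form:
  (∀t ¬F(t)) ∨ (∃p ∃t (D(t) ∨ L(p,p))) ∨ (∃t F(t))
Rename bound variables to avoid capture: t↦w, t↦u1.
  (∀t ¬F(t)) ∨ (∃p ∃w (D(w) ∨ L(p,p))) ∨ (∃u1 F(u1))
Finally move all quantifiers to the prefix:
  ∀t ∃p ∃w ∃u1 (¬F(t) ∨ D(w) ∨ L(p,p) ∨ F(u1))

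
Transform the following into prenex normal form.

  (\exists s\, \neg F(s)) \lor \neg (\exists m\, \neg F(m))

\exists s\, \forall m\, (\neg F(s) \lor F(m))

Drive negations inward (¬∀x A ≡ ∃x ¬A, ¬∃x A ≡ ∀x ¬A, De Morgan for ∧/∨):
  (\exists s\, \neg F(s)) \lor (\forall m\, F(m))
Pull the quantifiers to the front (each side's bound variable is not free in the other side):
  \exists s\, \forall m\, (\neg F(s) \lor F(m))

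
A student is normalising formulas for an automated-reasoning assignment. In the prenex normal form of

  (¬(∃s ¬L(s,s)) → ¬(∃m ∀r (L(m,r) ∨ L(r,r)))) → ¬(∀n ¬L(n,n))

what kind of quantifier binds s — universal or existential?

universal

Rewrite implications/biconditionals: A → B as ¬A ∨ B.
  ¬(¬¬(∃s ¬L(s,s)) ∨ ¬(∃m ∀r (L(m,r) ∨ L(r,r)))) ∨ ¬(∀n ¬L(n,n))
Push ¬ through the quantifiers and connectives to reach negation normal form:
  (∀s L(s,s)) ∧ (∃m ∀r (L(m,r) ∨ L(r,r))) ∨ (∃n L(n,n))
All bound variables are already distinct, so no renaming is needed.
Finally move all quantifiers to the prefix:
  ∀s ∃m ∀r ∃n (L(s,s) ∧ (L(m,r) ∨ L(r,r)) ∨ L(n,n))
The quantifier ∃s sits under an odd number of negations (counting the antecedent side of each →), so it flips to ∀s.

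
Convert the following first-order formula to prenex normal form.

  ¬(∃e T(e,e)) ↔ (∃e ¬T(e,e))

∃e ∃y ∀w ∀x ((T(e,e) ∨ ¬T(y,y)) ∧ (T(w,w) ∨ ¬T(x,x)))

Rewrite implications/biconditionals: A → B as ¬A ∨ B; A ↔ B as (¬A ∨ B) ∧ (¬B ∨ A).
  (¬¬(∃e T(e,e)) ∨ (∃e ¬T(e,e))) ∧ (¬(∃e ¬T(e,e)) ∨ ¬(∃e T(e,e)))
Push ¬ through the quantifiers and connectives to reach negation normal form:
  ((∃e T(e,e)) ∨ (∃e ¬T(e,e))) ∧ ((∀e T(e,e)) ∨ (∀e ¬T(e,e)))
Rename bound variables to avoid capture: e↦y, e↦w, e↦x.
  ((∃e T(e,e)) ∨ (∃y ¬T(y,y))) ∧ ((∀w T(w,w)) ∨ (∀x ¬T(x,x)))
Extract every quantifier outward, since the variables are now distinct and don't occur free across branches:
  ∃e ∃y ∀w ∀x ((T(e,e) ∨ ¬T(y,y)) ∧ (T(w,w) ∨ ¬T(x,x)))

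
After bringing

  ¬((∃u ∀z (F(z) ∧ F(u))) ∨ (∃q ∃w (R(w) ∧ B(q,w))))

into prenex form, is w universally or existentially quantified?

Move each ¬ inward, flipping quantifiers it crosses:
  (∀u ∃z (¬F(z) ∨ ¬F(u))) ∧ (∀q ∀w (¬R(w) ∨ ¬B(q,w)))
All bound variables are already distinct, so no renaming is needed.
Finally move all quantifiers to the prefix:
  ∀u ∃z ∀q ∀w ((¬F(z) ∨ ¬F(u)) ∧ (¬R(w) ∨ ¬B(q,w)))
The quantifier ∃w sits under an odd number of negations, so it flips to ∀w.

universal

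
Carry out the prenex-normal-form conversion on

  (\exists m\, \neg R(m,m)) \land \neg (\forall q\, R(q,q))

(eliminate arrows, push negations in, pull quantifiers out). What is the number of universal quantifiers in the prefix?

Move each ¬ inward, flipping quantifiers it crosses:
  (\exists m\, \neg R(m,m)) \land (\exists q\, \neg R(q,q))
All bound variables are already distinct, so no renaming is needed.
Pull the quantifiers to the front (each side's bound variable is not free in the other side):
  \exists m\, \exists q\, (\neg R(m,m) \land \neg R(q,q))
The prefix is \exists m \exists q: 0 universal, 2 existential.

0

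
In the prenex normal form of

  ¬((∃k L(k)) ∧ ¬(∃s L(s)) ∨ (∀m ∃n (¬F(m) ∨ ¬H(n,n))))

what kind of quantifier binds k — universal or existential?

universal

Drive negations inward (¬∀x A ≡ ∃x ¬A, ¬∃x A ≡ ∀x ¬A, De Morgan for ∧/∨):
  ((∀k ¬L(k)) ∨ (∃s L(s))) ∧ (∃m ∀n (F(m) ∧ H(n,n)))
Pull the quantifiers to the front (each side's bound variable is not free in the other side):
  ∀k ∃s ∃m ∀n ((¬L(k) ∨ L(s)) ∧ F(m) ∧ H(n,n))
The quantifier ∃k sits under an odd number of negations, so it flips to ∀k.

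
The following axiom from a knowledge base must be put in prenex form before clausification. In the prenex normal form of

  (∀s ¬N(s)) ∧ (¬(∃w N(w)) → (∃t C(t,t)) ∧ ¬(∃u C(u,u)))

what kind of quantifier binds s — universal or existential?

universal

Rewrite implications/biconditionals: A → B as ¬A ∨ B.
  (∀s ¬N(s)) ∧ (¬¬(∃w N(w)) ∨ (∃t C(t,t)) ∧ ¬(∃u C(u,u)))
Move each ¬ inward, flipping quantifiers it crosses:
  (∀s ¬N(s)) ∧ ((∃w N(w)) ∨ (∃t C(t,t)) ∧ (∀u ¬C(u,u)))
All bound variables are already distinct, so no renaming is needed.
Finally move all quantifiers to the prefix:
  ∀s ∃w ∃t ∀u (¬N(s) ∧ (N(w) ∨ C(t,t) ∧ ¬C(u,u)))
The quantifier ∀s sits under an even number of negations (counting the antecedent side of each →), so it remains universal.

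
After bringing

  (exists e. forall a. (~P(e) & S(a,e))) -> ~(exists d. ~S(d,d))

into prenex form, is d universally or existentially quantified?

Eliminate → and ↔ using ¬ and ∨.
  ~(exists e. forall a. (~P(e) & S(a,e))) | ~(exists d. ~S(d,d))
Move each ¬ inward, flipping quantifiers it crosses:
  (forall e. exists a. (P(e) | ~S(a,e))) | (forall d. S(d,d))
Extract every quantifier outward, since the variables are now distinct and don't occur free across branches:
  forall e. exists a. forall d. (P(e) | ~S(a,e) | S(d,d))
The quantifier exists d sits under an odd number of negations (counting the antecedent side of each →), so it flips to forall d.

universal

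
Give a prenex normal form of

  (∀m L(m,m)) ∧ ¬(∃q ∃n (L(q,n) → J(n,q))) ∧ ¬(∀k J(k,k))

First replace A → B with ¬A ∨ B.
  (∀m L(m,m)) ∧ ¬(∃q ∃n (¬L(q,n) ∨ J(n,q))) ∧ ¬(∀k J(k,k))
Drive negations inward (¬∀x A ≡ ∃x ¬A, ¬∃x A ≡ ∀x ¬A, De Morgan for ∧/∨):
  (∀m L(m,m)) ∧ (∀q ∀n (L(q,n) ∧ ¬J(n,q))) ∧ (∃k ¬J(k,k))
All bound variables are already distinct, so no renaming is needed.
Pull the quantifiers to the front (each side's bound variable is not free in the other side):
  ∀m ∀q ∀n ∃k (L(m,m) ∧ L(q,n) ∧ ¬J(n,q) ∧ ¬J(k,k))

∀m ∀q ∀n ∃k (L(m,m) ∧ L(q,n) ∧ ¬J(n,q) ∧ ¬J(k,k))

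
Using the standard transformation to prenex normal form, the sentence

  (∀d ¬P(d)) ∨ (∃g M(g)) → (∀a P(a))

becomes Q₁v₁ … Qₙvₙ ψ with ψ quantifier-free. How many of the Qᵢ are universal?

Eliminate → and ↔ using ¬ and ∨.
  ¬((∀d ¬P(d)) ∨ (∃g M(g))) ∨ (∀a P(a))
Drive negations inward (¬∀x A ≡ ∃x ¬A, ¬∃x A ≡ ∀x ¬A, De Morgan for ∧/∨):
  (∃d P(d)) ∧ (∀g ¬M(g)) ∨ (∀a P(a))
Extract every quantifier outward, since the variables are now distinct and don't occur free across branches:
  ∃d ∀g ∀a (P(d) ∧ ¬M(g) ∨ P(a))
The prefix is ∃d ∀g ∀a: 2 universal, 1 existential.

2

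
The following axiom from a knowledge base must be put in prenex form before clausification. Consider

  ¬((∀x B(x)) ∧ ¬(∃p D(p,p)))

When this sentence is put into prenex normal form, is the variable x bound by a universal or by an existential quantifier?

Drive negations inward (¬∀x A ≡ ∃x ¬A, ¬∃x A ≡ ∀x ¬A, De Morgan for ∧/∨):
  (∃x ¬B(x)) ∨ (∃p D(p,p))
Pull the quantifiers to the front (each side's bound variable is not free in the other side):
  ∃x ∃p (¬B(x) ∨ D(p,p))
The quantifier ∀x sits under an odd number of negations, so it flips to ∃x.

existential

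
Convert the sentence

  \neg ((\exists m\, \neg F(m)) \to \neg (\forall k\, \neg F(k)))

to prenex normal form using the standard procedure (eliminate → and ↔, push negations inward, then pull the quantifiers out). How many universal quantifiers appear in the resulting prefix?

Rewrite implications/biconditionals: A → B as ¬A ∨ B.
  \neg (\neg (\exists m\, \neg F(m)) \lor \neg (\forall k\, \neg F(k)))
Drive negations inward (¬∀x A ≡ ∃x ¬A, ¬∃x A ≡ ∀x ¬A, De Morgan for ∧/∨):
  (\exists m\, \neg F(m)) \land (\forall k\, \neg F(k))
All bound variables are already distinct, so no renaming is needed.
Extract every quantifier outward, since the variables are now distinct and don't occur free across branches:
  \exists m\, \forall k\, (\neg F(m) \land \neg F(k))
The prefix is \exists m \forall k: 1 universal, 1 existential.

1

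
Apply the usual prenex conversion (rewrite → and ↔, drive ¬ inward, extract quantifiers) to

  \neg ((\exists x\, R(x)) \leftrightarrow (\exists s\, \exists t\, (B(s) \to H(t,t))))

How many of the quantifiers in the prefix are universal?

Eliminate → and ↔ using ¬ and ∨; A ↔ B as (¬A ∨ B) ∧ (¬B ∨ A).
  \neg ((\neg (\exists x\, R(x)) \lor (\exists s\, \exists t\, (\neg B(s) \lor H(t,t)))) \land (\neg (\exists s\, \exists t\, (\neg B(s) \lor H(t,t))) \lor (\exists x\, R(x))))
Drive negations inward (¬∀x A ≡ ∃x ¬A, ¬∃x A ≡ ∀x ¬A, De Morgan for ∧/∨):
  (\exists x\, R(x)) \land (\forall s\, \forall t\, (B(s) \land \neg H(t,t))) \lor (\exists s\, \exists t\, (\neg B(s) \lor H(t,t))) \land (\forall x\, \neg R(x))
Standardize variables apart so no two quantifiers bind the same name: s↦y, t↦b, x↦x1.
  (\exists x\, R(x)) \land (\forall s\, \forall t\, (B(s) \land \neg H(t,t))) \lor (\exists y\, \exists b\, (\neg B(y) \lor H(b,b))) \land (\forall x1\, \neg R(x1))
Pull the quantifiers to the front (each side's bound variable is not free in the other side):
  \exists x\, \forall s\, \forall t\, \exists y\, \exists b\, \forall x1\, (R(x) \land B(s) \land \neg H(t,t) \lor (\neg B(y) \lor H(b,b)) \land \neg R(x1))
The prefix is \exists x \forall s \forall t \exists y \exists b \forall x1: 3 universal, 3 existential.

3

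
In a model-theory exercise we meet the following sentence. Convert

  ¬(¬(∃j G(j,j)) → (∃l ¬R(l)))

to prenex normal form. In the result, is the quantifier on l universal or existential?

universal

Eliminate → and ↔ using ¬ and ∨.
  ¬(¬¬(∃j G(j,j)) ∨ (∃l ¬R(l)))
Move each ¬ inward, flipping quantifiers it crosses:
  (∀j ¬G(j,j)) ∧ (∀l R(l))
All bound variables are already distinct, so no renaming is needed.
Extract every quantifier outward, since the variables are now distinct and don't occur free across branches:
  ∀j ∀l (¬G(j,j) ∧ R(l))
The quantifier ∃l sits under an odd number of negations (counting the antecedent side of each →), so it flips to ∀l.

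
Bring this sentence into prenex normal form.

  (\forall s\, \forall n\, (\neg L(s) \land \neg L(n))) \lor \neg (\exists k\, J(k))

Drive negations inward (¬∀x A ≡ ∃x ¬A, ¬∃x A ≡ ∀x ¬A, De Morgan for ∧/∨):
  (\forall s\, \forall n\, (\neg L(s) \land \neg L(n))) \lor (\forall k\, \neg J(k))
Pull the quantifiers to the front (each side's bound variable is not free in the other side):
  \forall s\, \forall n\, \forall k\, (\neg L(s) \land \neg L(n) \lor \neg J(k))

\forall s\, \forall n\, \forall k\, (\neg L(s) \land \neg L(n) \lor \neg J(k))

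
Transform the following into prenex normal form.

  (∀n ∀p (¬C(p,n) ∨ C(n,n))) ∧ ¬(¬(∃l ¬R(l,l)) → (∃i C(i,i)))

Eliminate → and ↔ using ¬ and ∨.
  (∀n ∀p (¬C(p,n) ∨ C(n,n))) ∧ ¬(¬¬(∃l ¬R(l,l)) ∨ (∃i C(i,i)))
Drive negations inward (¬∀x A ≡ ∃x ¬A, ¬∃x A ≡ ∀x ¬A, De Morgan for ∧/∨):
  (∀n ∀p (¬C(p,n) ∨ C(n,n))) ∧ (∀l R(l,l)) ∧ (∀i ¬C(i,i))
Pull the quantifiers to the front (each side's bound variable is not free in the other side):
  ∀n ∀p ∀l ∀i ((¬C(p,n) ∨ C(n,n)) ∧ R(l,l) ∧ ¬C(i,i))

∀n ∀p ∀l ∀i ((¬C(p,n) ∨ C(n,n)) ∧ R(l,l) ∧ ¬C(i,i))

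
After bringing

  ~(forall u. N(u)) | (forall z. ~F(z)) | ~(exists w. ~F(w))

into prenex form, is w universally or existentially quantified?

universal

Drive negations inward (¬∀x A ≡ ∃x ¬A, ¬∃x A ≡ ∀x ¬A, De Morgan for ∧/∨):
  (exists u. ~N(u)) | (forall z. ~F(z)) | (forall w. F(w))
Finally move all quantifiers to the prefix:
  exists u. forall z. forall w. (~N(u) | ~F(z) | F(w))
The quantifier exists w sits under an odd number of negations, so it flips to forall w.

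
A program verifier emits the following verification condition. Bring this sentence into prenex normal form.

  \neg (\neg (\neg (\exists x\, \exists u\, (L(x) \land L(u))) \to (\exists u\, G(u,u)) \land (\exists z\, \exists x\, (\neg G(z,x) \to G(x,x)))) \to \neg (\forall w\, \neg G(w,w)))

\forall x\, \forall u\, \forall y1\, \forall z\, \forall w1\, \forall w\, ((\neg L(x) \lor \neg L(u)) \land (\neg G(y1,y1) \lor \neg G(z,w1) \land \neg G(w1,w1)) \land \neg G(w,w))

First replace A → B with ¬A ∨ B.
  \neg (\neg \neg (\neg \neg (\exists x\, \exists u\, (L(x) \land L(u))) \lor (\exists u\, G(u,u)) \land (\exists z\, \exists x\, (\neg \neg G(z,x) \lor G(x,x)))) \lor \neg (\forall w\, \neg G(w,w)))
Drive negations inward (¬∀x A ≡ ∃x ¬A, ¬∃x A ≡ ∀x ¬A, De Morgan for ∧/∨):
  (\forall x\, \forall u\, (\neg L(x) \lor \neg L(u))) \land ((\forall u\, \neg G(u,u)) \lor (\forall z\, \forall x\, (\neg G(z,x) \land \neg G(x,x)))) \land (\forall w\, \neg G(w,w))
Give each quantifier a distinct variable: u↦y1, x↦w1.
  (\forall x\, \forall u\, (\neg L(x) \lor \neg L(u))) \land ((\forall y1\, \neg G(y1,y1)) \lor (\forall z\, \forall w1\, (\neg G(z,w1) \land \neg G(w1,w1)))) \land (\forall w\, \neg G(w,w))
Finally move all quantifiers to the prefix:
  \forall x\, \forall u\, \forall y1\, \forall z\, \forall w1\, \forall w\, ((\neg L(x) \lor \neg L(u)) \land (\neg G(y1,y1) \lor \neg G(z,w1) \land \neg G(w1,w1)) \land \neg G(w,w))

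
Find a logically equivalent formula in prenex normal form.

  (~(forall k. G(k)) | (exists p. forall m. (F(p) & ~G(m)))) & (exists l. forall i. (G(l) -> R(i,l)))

exists k. exists p. forall m. exists l. forall i. ((~G(k) | F(p) & ~G(m)) & (~G(l) | R(i,l)))

Rewrite implications/biconditionals: A → B as ¬A ∨ B.
  (~(forall k. G(k)) | (exists p. forall m. (F(p) & ~G(m)))) & (exists l. forall i. (~G(l) | R(i,l)))
Move each ¬ inward, flipping quantifiers it crosses:
  ((exists k. ~G(k)) | (exists p. forall m. (F(p) & ~G(m)))) & (exists l. forall i. (~G(l) | R(i,l)))
Pull the quantifiers to the front (each side's bound variable is not free in the other side):
  exists k. exists p. forall m. exists l. forall i. ((~G(k) | F(p) & ~G(m)) & (~G(l) | R(i,l)))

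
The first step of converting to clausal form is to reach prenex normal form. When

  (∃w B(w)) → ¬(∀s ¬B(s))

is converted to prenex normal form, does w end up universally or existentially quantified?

universal

Rewrite implications/biconditionals: A → B as ¬A ∨ B.
  ¬(∃w B(w)) ∨ ¬(∀s ¬B(s))
Drive negations inward (¬∀x A ≡ ∃x ¬A, ¬∃x A ≡ ∀x ¬A, De Morgan for ∧/∨):
  (∀w ¬B(w)) ∨ (∃s B(s))
Finally move all quantifiers to the prefix:
  ∀w ∃s (¬B(w) ∨ B(s))
The quantifier ∃w sits under an odd number of negations (counting the antecedent side of each →), so it flips to ∀w.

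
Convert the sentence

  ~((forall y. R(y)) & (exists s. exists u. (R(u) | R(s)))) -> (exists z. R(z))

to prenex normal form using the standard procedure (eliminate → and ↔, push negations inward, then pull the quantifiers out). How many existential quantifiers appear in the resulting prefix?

3

Rewrite implications/biconditionals: A → B as ¬A ∨ B.
  ~~((forall y. R(y)) & (exists s. exists u. (R(u) | R(s)))) | (exists z. R(z))
Drive negations inward (¬∀x A ≡ ∃x ¬A, ¬∃x A ≡ ∀x ¬A, De Morgan for ∧/∨):
  (forall y. R(y)) & (exists s. exists u. (R(u) | R(s))) | (exists z. R(z))
Extract every quantifier outward, since the variables are now distinct and don't occur free across branches:
  forall y. exists s. exists u. exists z. (R(y) & (R(u) | R(s)) | R(z))
The prefix is forall y exists s exists u exists z: 1 universal, 3 existential.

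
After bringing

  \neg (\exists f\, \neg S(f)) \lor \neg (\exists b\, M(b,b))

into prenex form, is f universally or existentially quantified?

universal

Push ¬ through the quantifiers and connectives to reach negation normal form:
  (\forall f\, S(f)) \lor (\forall b\, \neg M(b,b))
All bound variables are already distinct, so no renaming is needed.
Finally move all quantifiers to the prefix:
  \forall f\, \forall b\, (S(f) \lor \neg M(b,b))
The quantifier \exists f sits under an odd number of negations, so it flips to \forall f.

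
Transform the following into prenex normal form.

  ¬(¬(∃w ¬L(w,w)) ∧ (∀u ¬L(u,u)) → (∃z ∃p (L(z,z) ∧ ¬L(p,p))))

Eliminate → and ↔ using ¬ and ∨.
  ¬(¬(¬(∃w ¬L(w,w)) ∧ (∀u ¬L(u,u))) ∨ (∃z ∃p (L(z,z) ∧ ¬L(p,p))))
Move each ¬ inward, flipping quantifiers it crosses:
  (∀w L(w,w)) ∧ (∀u ¬L(u,u)) ∧ (∀z ∀p (¬L(z,z) ∨ L(p,p)))
All bound variables are already distinct, so no renaming is needed.
Finally move all quantifiers to the prefix:
  ∀w ∀u ∀z ∀p (L(w,w) ∧ ¬L(u,u) ∧ (¬L(z,z) ∨ L(p,p)))

∀w ∀u ∀z ∀p (L(w,w) ∧ ¬L(u,u) ∧ (¬L(z,z) ∨ L(p,p)))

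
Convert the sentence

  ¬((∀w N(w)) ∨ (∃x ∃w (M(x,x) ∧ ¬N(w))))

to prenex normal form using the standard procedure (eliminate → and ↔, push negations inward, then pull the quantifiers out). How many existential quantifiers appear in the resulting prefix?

1

Push ¬ through the quantifiers and connectives to reach negation normal form:
  (∃w ¬N(w)) ∧ (∀x ∀w (¬M(x,x) ∨ N(w)))
Standardize variables apart so no two quantifiers bind the same name: w↦t.
  (∃w ¬N(w)) ∧ (∀x ∀t (¬M(x,x) ∨ N(t)))
Extract every quantifier outward, since the variables are now distinct and don't occur free across branches:
  ∃w ∀x ∀t (¬N(w) ∧ (¬M(x,x) ∨ N(t)))
The prefix is ∃w ∀x ∀t: 2 universal, 1 existential.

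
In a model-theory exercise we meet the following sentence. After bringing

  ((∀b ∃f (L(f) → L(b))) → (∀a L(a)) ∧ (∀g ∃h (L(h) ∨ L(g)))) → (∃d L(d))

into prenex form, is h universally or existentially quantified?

universal

Rewrite implications/biconditionals: A → B as ¬A ∨ B.
  ¬(¬(∀b ∃f (¬L(f) ∨ L(b))) ∨ (∀a L(a)) ∧ (∀g ∃h (L(h) ∨ L(g)))) ∨ (∃d L(d))
Drive negations inward (¬∀x A ≡ ∃x ¬A, ¬∃x A ≡ ∀x ¬A, De Morgan for ∧/∨):
  (∀b ∃f (¬L(f) ∨ L(b))) ∧ ((∃a ¬L(a)) ∨ (∃g ∀h (¬L(h) ∧ ¬L(g)))) ∨ (∃d L(d))
All bound variables are already distinct, so no renaming is needed.
Pull the quantifiers to the front (each side's bound variable is not free in the other side):
  ∀b ∃f ∃a ∃g ∀h ∃d ((¬L(f) ∨ L(b)) ∧ (¬L(a) ∨ ¬L(h) ∧ ¬L(g)) ∨ L(d))
The quantifier ∃h sits under an odd number of negations (counting the antecedent side of each →), so it flips to ∀h.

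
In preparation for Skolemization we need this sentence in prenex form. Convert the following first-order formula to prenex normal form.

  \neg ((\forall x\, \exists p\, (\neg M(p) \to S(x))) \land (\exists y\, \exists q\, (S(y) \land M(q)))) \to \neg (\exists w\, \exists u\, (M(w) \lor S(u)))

First replace A → B with ¬A ∨ B.
  \neg \neg ((\forall x\, \exists p\, (\neg \neg M(p) \lor S(x))) \land (\exists y\, \exists q\, (S(y) \land M(q)))) \lor \neg (\exists w\, \exists u\, (M(w) \lor S(u)))
Push ¬ through the quantifiers and connectives to reach negation normal form:
  (\forall x\, \exists p\, (M(p) \lor S(x))) \land (\exists y\, \exists q\, (S(y) \land M(q))) \lor (\forall w\, \forall u\, (\neg M(w) \land \neg S(u)))
All bound variables are already distinct, so no renaming is needed.
Extract every quantifier outward, since the variables are now distinct and don't occur free across branches:
  \forall x\, \exists p\, \exists y\, \exists q\, \forall w\, \forall u\, ((M(p) \lor S(x)) \land S(y) \land M(q) \lor \neg M(w) \land \neg S(u))

\forall x\, \exists p\, \exists y\, \exists q\, \forall w\, \forall u\, ((M(p) \lor S(x)) \land S(y) \land M(q) \lor \neg M(w) \land \neg S(u))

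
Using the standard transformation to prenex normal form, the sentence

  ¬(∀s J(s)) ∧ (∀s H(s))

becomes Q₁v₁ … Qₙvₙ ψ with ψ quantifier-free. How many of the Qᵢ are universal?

1

Drive negations inward (¬∀x A ≡ ∃x ¬A, ¬∃x A ≡ ∀x ¬A, De Morgan for ∧/∨):
  (∃s ¬J(s)) ∧ (∀s H(s))
Rename bound variables to avoid capture: s↦v1.
  (∃s ¬J(s)) ∧ (∀v1 H(v1))
Pull the quantifiers to the front (each side's bound variable is not free in the other side):
  ∃s ∀v1 (¬J(s) ∧ H(v1))
The prefix is ∃s ∀v1: 1 universal, 1 existential.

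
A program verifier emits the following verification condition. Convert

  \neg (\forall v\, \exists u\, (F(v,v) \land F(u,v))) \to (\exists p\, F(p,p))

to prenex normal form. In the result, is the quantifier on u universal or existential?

existential

First replace A → B with ¬A ∨ B.
  \neg \neg (\forall v\, \exists u\, (F(v,v) \land F(u,v))) \lor (\exists p\, F(p,p))
Push ¬ through the quantifiers and connectives to reach negation normal form:
  (\forall v\, \exists u\, (F(v,v) \land F(u,v))) \lor (\exists p\, F(p,p))
All bound variables are already distinct, so no renaming is needed.
Pull the quantifiers to the front (each side's bound variable is not free in the other side):
  \forall v\, \exists u\, \exists p\, (F(v,v) \land F(u,v) \lor F(p,p))
The quantifier \exists u sits under an even number of negations (counting the antecedent side of each →), so it remains existential.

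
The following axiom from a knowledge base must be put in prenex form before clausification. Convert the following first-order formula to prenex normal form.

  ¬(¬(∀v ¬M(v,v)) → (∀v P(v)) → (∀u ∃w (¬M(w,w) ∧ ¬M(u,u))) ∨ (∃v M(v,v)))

∃v ∀t ∃u ∀w ∀c (M(v,v) ∧ P(t) ∧ (M(w,w) ∨ M(u,u)) ∧ ¬M(c,c))

Rewrite implications/biconditionals: A → B as ¬A ∨ B.
  ¬(¬¬(∀v ¬M(v,v)) ∨ ¬(∀v P(v)) ∨ (∀u ∃w (¬M(w,w) ∧ ¬M(u,u))) ∨ (∃v M(v,v)))
Push ¬ through the quantifiers and connectives to reach negation normal form:
  (∃v M(v,v)) ∧ (∀v P(v)) ∧ (∃u ∀w (M(w,w) ∨ M(u,u))) ∧ (∀v ¬M(v,v))
Give each quantifier a distinct variable: v↦t, v↦c.
  (∃v M(v,v)) ∧ (∀t P(t)) ∧ (∃u ∀w (M(w,w) ∨ M(u,u))) ∧ (∀c ¬M(c,c))
Pull the quantifiers to the front (each side's bound variable is not free in the other side):
  ∃v ∀t ∃u ∀w ∀c (M(v,v) ∧ P(t) ∧ (M(w,w) ∨ M(u,u)) ∧ ¬M(c,c))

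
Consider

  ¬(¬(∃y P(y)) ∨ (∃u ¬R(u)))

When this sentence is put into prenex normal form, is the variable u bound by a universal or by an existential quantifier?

Drive negations inward (¬∀x A ≡ ∃x ¬A, ¬∃x A ≡ ∀x ¬A, De Morgan for ∧/∨):
  (∃y P(y)) ∧ (∀u R(u))
All bound variables are already distinct, so no renaming is needed.
Finally move all quantifiers to the prefix:
  ∃y ∀u (P(y) ∧ R(u))
The quantifier ∃u sits under an odd number of negations, so it flips to ∀u.

universal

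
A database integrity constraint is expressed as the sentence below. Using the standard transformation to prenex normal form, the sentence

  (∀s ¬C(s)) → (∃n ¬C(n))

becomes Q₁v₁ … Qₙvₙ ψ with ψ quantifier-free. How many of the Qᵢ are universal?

Eliminate → and ↔ using ¬ and ∨.
  ¬(∀s ¬C(s)) ∨ (∃n ¬C(n))
Drive negations inward (¬∀x A ≡ ∃x ¬A, ¬∃x A ≡ ∀x ¬A, De Morgan for ∧/∨):
  (∃s C(s)) ∨ (∃n ¬C(n))
All bound variables are already distinct, so no renaming is needed.
Finally move all quantifiers to the prefix:
  ∃s ∃n (C(s) ∨ ¬C(n))
The prefix is ∃s ∃n: 0 universal, 2 existential.

0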